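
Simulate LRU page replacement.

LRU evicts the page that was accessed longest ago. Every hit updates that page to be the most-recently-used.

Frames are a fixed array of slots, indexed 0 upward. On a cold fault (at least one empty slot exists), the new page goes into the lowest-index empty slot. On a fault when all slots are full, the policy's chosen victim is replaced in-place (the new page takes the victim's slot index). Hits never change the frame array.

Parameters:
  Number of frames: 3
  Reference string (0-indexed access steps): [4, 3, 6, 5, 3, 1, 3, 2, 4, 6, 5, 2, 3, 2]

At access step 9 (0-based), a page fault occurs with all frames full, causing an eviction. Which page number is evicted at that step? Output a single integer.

Step 0: ref 4 -> FAULT, frames=[4,-,-]
Step 1: ref 3 -> FAULT, frames=[4,3,-]
Step 2: ref 6 -> FAULT, frames=[4,3,6]
Step 3: ref 5 -> FAULT, evict 4, frames=[5,3,6]
Step 4: ref 3 -> HIT, frames=[5,3,6]
Step 5: ref 1 -> FAULT, evict 6, frames=[5,3,1]
Step 6: ref 3 -> HIT, frames=[5,3,1]
Step 7: ref 2 -> FAULT, evict 5, frames=[2,3,1]
Step 8: ref 4 -> FAULT, evict 1, frames=[2,3,4]
Step 9: ref 6 -> FAULT, evict 3, frames=[2,6,4]
At step 9: evicted page 3

Answer: 3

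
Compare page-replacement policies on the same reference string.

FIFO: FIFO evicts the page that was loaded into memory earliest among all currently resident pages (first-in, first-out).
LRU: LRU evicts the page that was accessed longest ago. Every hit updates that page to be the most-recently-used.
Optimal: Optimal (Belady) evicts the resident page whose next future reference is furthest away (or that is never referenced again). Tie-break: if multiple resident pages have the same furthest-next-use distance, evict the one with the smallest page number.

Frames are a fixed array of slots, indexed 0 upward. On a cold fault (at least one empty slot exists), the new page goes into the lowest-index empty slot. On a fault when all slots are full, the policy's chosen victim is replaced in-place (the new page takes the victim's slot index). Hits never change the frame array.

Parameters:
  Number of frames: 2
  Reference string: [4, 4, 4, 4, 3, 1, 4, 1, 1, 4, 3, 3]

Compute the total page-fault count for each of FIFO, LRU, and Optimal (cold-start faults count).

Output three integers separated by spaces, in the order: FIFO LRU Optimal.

--- FIFO ---
  step 0: ref 4 -> FAULT, frames=[4,-] (faults so far: 1)
  step 1: ref 4 -> HIT, frames=[4,-] (faults so far: 1)
  step 2: ref 4 -> HIT, frames=[4,-] (faults so far: 1)
  step 3: ref 4 -> HIT, frames=[4,-] (faults so far: 1)
  step 4: ref 3 -> FAULT, frames=[4,3] (faults so far: 2)
  step 5: ref 1 -> FAULT, evict 4, frames=[1,3] (faults so far: 3)
  step 6: ref 4 -> FAULT, evict 3, frames=[1,4] (faults so far: 4)
  step 7: ref 1 -> HIT, frames=[1,4] (faults so far: 4)
  step 8: ref 1 -> HIT, frames=[1,4] (faults so far: 4)
  step 9: ref 4 -> HIT, frames=[1,4] (faults so far: 4)
  step 10: ref 3 -> FAULT, evict 1, frames=[3,4] (faults so far: 5)
  step 11: ref 3 -> HIT, frames=[3,4] (faults so far: 5)
  FIFO total faults: 5
--- LRU ---
  step 0: ref 4 -> FAULT, frames=[4,-] (faults so far: 1)
  step 1: ref 4 -> HIT, frames=[4,-] (faults so far: 1)
  step 2: ref 4 -> HIT, frames=[4,-] (faults so far: 1)
  step 3: ref 4 -> HIT, frames=[4,-] (faults so far: 1)
  step 4: ref 3 -> FAULT, frames=[4,3] (faults so far: 2)
  step 5: ref 1 -> FAULT, evict 4, frames=[1,3] (faults so far: 3)
  step 6: ref 4 -> FAULT, evict 3, frames=[1,4] (faults so far: 4)
  step 7: ref 1 -> HIT, frames=[1,4] (faults so far: 4)
  step 8: ref 1 -> HIT, frames=[1,4] (faults so far: 4)
  step 9: ref 4 -> HIT, frames=[1,4] (faults so far: 4)
  step 10: ref 3 -> FAULT, evict 1, frames=[3,4] (faults so far: 5)
  step 11: ref 3 -> HIT, frames=[3,4] (faults so far: 5)
  LRU total faults: 5
--- Optimal ---
  step 0: ref 4 -> FAULT, frames=[4,-] (faults so far: 1)
  step 1: ref 4 -> HIT, frames=[4,-] (faults so far: 1)
  step 2: ref 4 -> HIT, frames=[4,-] (faults so far: 1)
  step 3: ref 4 -> HIT, frames=[4,-] (faults so far: 1)
  step 4: ref 3 -> FAULT, frames=[4,3] (faults so far: 2)
  step 5: ref 1 -> FAULT, evict 3, frames=[4,1] (faults so far: 3)
  step 6: ref 4 -> HIT, frames=[4,1] (faults so far: 3)
  step 7: ref 1 -> HIT, frames=[4,1] (faults so far: 3)
  step 8: ref 1 -> HIT, frames=[4,1] (faults so far: 3)
  step 9: ref 4 -> HIT, frames=[4,1] (faults so far: 3)
  step 10: ref 3 -> FAULT, evict 1, frames=[4,3] (faults so far: 4)
  step 11: ref 3 -> HIT, frames=[4,3] (faults so far: 4)
  Optimal total faults: 4

Answer: 5 5 4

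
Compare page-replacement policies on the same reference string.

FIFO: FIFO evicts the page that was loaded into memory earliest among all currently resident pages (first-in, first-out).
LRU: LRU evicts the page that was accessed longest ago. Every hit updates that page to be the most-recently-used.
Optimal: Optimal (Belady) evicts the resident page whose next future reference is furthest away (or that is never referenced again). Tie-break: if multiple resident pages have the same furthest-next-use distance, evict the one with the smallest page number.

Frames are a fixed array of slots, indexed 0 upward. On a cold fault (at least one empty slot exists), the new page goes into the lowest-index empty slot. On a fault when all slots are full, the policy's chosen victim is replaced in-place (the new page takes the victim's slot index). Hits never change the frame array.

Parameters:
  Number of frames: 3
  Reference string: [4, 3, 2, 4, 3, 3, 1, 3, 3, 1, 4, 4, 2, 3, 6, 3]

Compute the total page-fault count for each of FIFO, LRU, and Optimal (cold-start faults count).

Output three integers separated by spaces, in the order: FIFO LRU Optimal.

--- FIFO ---
  step 0: ref 4 -> FAULT, frames=[4,-,-] (faults so far: 1)
  step 1: ref 3 -> FAULT, frames=[4,3,-] (faults so far: 2)
  step 2: ref 2 -> FAULT, frames=[4,3,2] (faults so far: 3)
  step 3: ref 4 -> HIT, frames=[4,3,2] (faults so far: 3)
  step 4: ref 3 -> HIT, frames=[4,3,2] (faults so far: 3)
  step 5: ref 3 -> HIT, frames=[4,3,2] (faults so far: 3)
  step 6: ref 1 -> FAULT, evict 4, frames=[1,3,2] (faults so far: 4)
  step 7: ref 3 -> HIT, frames=[1,3,2] (faults so far: 4)
  step 8: ref 3 -> HIT, frames=[1,3,2] (faults so far: 4)
  step 9: ref 1 -> HIT, frames=[1,3,2] (faults so far: 4)
  step 10: ref 4 -> FAULT, evict 3, frames=[1,4,2] (faults so far: 5)
  step 11: ref 4 -> HIT, frames=[1,4,2] (faults so far: 5)
  step 12: ref 2 -> HIT, frames=[1,4,2] (faults so far: 5)
  step 13: ref 3 -> FAULT, evict 2, frames=[1,4,3] (faults so far: 6)
  step 14: ref 6 -> FAULT, evict 1, frames=[6,4,3] (faults so far: 7)
  step 15: ref 3 -> HIT, frames=[6,4,3] (faults so far: 7)
  FIFO total faults: 7
--- LRU ---
  step 0: ref 4 -> FAULT, frames=[4,-,-] (faults so far: 1)
  step 1: ref 3 -> FAULT, frames=[4,3,-] (faults so far: 2)
  step 2: ref 2 -> FAULT, frames=[4,3,2] (faults so far: 3)
  step 3: ref 4 -> HIT, frames=[4,3,2] (faults so far: 3)
  step 4: ref 3 -> HIT, frames=[4,3,2] (faults so far: 3)
  step 5: ref 3 -> HIT, frames=[4,3,2] (faults so far: 3)
  step 6: ref 1 -> FAULT, evict 2, frames=[4,3,1] (faults so far: 4)
  step 7: ref 3 -> HIT, frames=[4,3,1] (faults so far: 4)
  step 8: ref 3 -> HIT, frames=[4,3,1] (faults so far: 4)
  step 9: ref 1 -> HIT, frames=[4,3,1] (faults so far: 4)
  step 10: ref 4 -> HIT, frames=[4,3,1] (faults so far: 4)
  step 11: ref 4 -> HIT, frames=[4,3,1] (faults so far: 4)
  step 12: ref 2 -> FAULT, evict 3, frames=[4,2,1] (faults so far: 5)
  step 13: ref 3 -> FAULT, evict 1, frames=[4,2,3] (faults so far: 6)
  step 14: ref 6 -> FAULT, evict 4, frames=[6,2,3] (faults so far: 7)
  step 15: ref 3 -> HIT, frames=[6,2,3] (faults so far: 7)
  LRU total faults: 7
--- Optimal ---
  step 0: ref 4 -> FAULT, frames=[4,-,-] (faults so far: 1)
  step 1: ref 3 -> FAULT, frames=[4,3,-] (faults so far: 2)
  step 2: ref 2 -> FAULT, frames=[4,3,2] (faults so far: 3)
  step 3: ref 4 -> HIT, frames=[4,3,2] (faults so far: 3)
  step 4: ref 3 -> HIT, frames=[4,3,2] (faults so far: 3)
  step 5: ref 3 -> HIT, frames=[4,3,2] (faults so far: 3)
  step 6: ref 1 -> FAULT, evict 2, frames=[4,3,1] (faults so far: 4)
  step 7: ref 3 -> HIT, frames=[4,3,1] (faults so far: 4)
  step 8: ref 3 -> HIT, frames=[4,3,1] (faults so far: 4)
  step 9: ref 1 -> HIT, frames=[4,3,1] (faults so far: 4)
  step 10: ref 4 -> HIT, frames=[4,3,1] (faults so far: 4)
  step 11: ref 4 -> HIT, frames=[4,3,1] (faults so far: 4)
  step 12: ref 2 -> FAULT, evict 1, frames=[4,3,2] (faults so far: 5)
  step 13: ref 3 -> HIT, frames=[4,3,2] (faults so far: 5)
  step 14: ref 6 -> FAULT, evict 2, frames=[4,3,6] (faults so far: 6)
  step 15: ref 3 -> HIT, frames=[4,3,6] (faults so far: 6)
  Optimal total faults: 6

Answer: 7 7 6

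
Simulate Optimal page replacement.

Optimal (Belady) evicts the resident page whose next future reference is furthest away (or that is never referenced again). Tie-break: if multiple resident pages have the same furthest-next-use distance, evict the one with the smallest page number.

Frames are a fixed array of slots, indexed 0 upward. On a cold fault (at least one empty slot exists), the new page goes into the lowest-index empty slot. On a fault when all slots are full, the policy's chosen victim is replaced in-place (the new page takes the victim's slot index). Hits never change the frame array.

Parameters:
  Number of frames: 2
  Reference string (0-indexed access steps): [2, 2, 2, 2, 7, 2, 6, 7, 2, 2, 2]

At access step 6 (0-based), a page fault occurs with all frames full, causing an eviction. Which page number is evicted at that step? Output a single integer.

Step 0: ref 2 -> FAULT, frames=[2,-]
Step 1: ref 2 -> HIT, frames=[2,-]
Step 2: ref 2 -> HIT, frames=[2,-]
Step 3: ref 2 -> HIT, frames=[2,-]
Step 4: ref 7 -> FAULT, frames=[2,7]
Step 5: ref 2 -> HIT, frames=[2,7]
Step 6: ref 6 -> FAULT, evict 2, frames=[6,7]
At step 6: evicted page 2

Answer: 2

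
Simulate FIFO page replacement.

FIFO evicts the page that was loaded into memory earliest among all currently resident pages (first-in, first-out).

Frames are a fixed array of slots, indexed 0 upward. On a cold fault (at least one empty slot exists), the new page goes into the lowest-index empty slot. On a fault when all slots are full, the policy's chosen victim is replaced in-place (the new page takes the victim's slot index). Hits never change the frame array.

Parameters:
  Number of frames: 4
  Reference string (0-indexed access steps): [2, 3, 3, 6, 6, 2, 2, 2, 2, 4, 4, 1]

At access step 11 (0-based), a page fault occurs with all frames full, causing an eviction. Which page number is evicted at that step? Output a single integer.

Answer: 2

Derivation:
Step 0: ref 2 -> FAULT, frames=[2,-,-,-]
Step 1: ref 3 -> FAULT, frames=[2,3,-,-]
Step 2: ref 3 -> HIT, frames=[2,3,-,-]
Step 3: ref 6 -> FAULT, frames=[2,3,6,-]
Step 4: ref 6 -> HIT, frames=[2,3,6,-]
Step 5: ref 2 -> HIT, frames=[2,3,6,-]
Step 6: ref 2 -> HIT, frames=[2,3,6,-]
Step 7: ref 2 -> HIT, frames=[2,3,6,-]
Step 8: ref 2 -> HIT, frames=[2,3,6,-]
Step 9: ref 4 -> FAULT, frames=[2,3,6,4]
Step 10: ref 4 -> HIT, frames=[2,3,6,4]
Step 11: ref 1 -> FAULT, evict 2, frames=[1,3,6,4]
At step 11: evicted page 2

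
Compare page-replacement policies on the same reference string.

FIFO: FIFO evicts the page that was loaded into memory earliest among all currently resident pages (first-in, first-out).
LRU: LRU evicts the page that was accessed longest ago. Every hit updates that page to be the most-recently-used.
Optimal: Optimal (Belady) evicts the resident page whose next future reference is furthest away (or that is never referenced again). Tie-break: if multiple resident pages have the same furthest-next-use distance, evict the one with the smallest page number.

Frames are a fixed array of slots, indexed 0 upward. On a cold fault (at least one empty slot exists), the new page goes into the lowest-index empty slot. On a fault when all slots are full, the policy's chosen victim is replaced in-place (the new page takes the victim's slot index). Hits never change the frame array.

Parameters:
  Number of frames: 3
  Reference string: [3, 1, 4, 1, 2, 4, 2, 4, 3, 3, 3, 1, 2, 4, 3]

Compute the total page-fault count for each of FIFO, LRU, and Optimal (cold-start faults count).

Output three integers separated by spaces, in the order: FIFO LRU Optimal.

Answer: 7 9 6

Derivation:
--- FIFO ---
  step 0: ref 3 -> FAULT, frames=[3,-,-] (faults so far: 1)
  step 1: ref 1 -> FAULT, frames=[3,1,-] (faults so far: 2)
  step 2: ref 4 -> FAULT, frames=[3,1,4] (faults so far: 3)
  step 3: ref 1 -> HIT, frames=[3,1,4] (faults so far: 3)
  step 4: ref 2 -> FAULT, evict 3, frames=[2,1,4] (faults so far: 4)
  step 5: ref 4 -> HIT, frames=[2,1,4] (faults so far: 4)
  step 6: ref 2 -> HIT, frames=[2,1,4] (faults so far: 4)
  step 7: ref 4 -> HIT, frames=[2,1,4] (faults so far: 4)
  step 8: ref 3 -> FAULT, evict 1, frames=[2,3,4] (faults so far: 5)
  step 9: ref 3 -> HIT, frames=[2,3,4] (faults so far: 5)
  step 10: ref 3 -> HIT, frames=[2,3,4] (faults so far: 5)
  step 11: ref 1 -> FAULT, evict 4, frames=[2,3,1] (faults so far: 6)
  step 12: ref 2 -> HIT, frames=[2,3,1] (faults so far: 6)
  step 13: ref 4 -> FAULT, evict 2, frames=[4,3,1] (faults so far: 7)
  step 14: ref 3 -> HIT, frames=[4,3,1] (faults so far: 7)
  FIFO total faults: 7
--- LRU ---
  step 0: ref 3 -> FAULT, frames=[3,-,-] (faults so far: 1)
  step 1: ref 1 -> FAULT, frames=[3,1,-] (faults so far: 2)
  step 2: ref 4 -> FAULT, frames=[3,1,4] (faults so far: 3)
  step 3: ref 1 -> HIT, frames=[3,1,4] (faults so far: 3)
  step 4: ref 2 -> FAULT, evict 3, frames=[2,1,4] (faults so far: 4)
  step 5: ref 4 -> HIT, frames=[2,1,4] (faults so far: 4)
  step 6: ref 2 -> HIT, frames=[2,1,4] (faults so far: 4)
  step 7: ref 4 -> HIT, frames=[2,1,4] (faults so far: 4)
  step 8: ref 3 -> FAULT, evict 1, frames=[2,3,4] (faults so far: 5)
  step 9: ref 3 -> HIT, frames=[2,3,4] (faults so far: 5)
  step 10: ref 3 -> HIT, frames=[2,3,4] (faults so far: 5)
  step 11: ref 1 -> FAULT, evict 2, frames=[1,3,4] (faults so far: 6)
  step 12: ref 2 -> FAULT, evict 4, frames=[1,3,2] (faults so far: 7)
  step 13: ref 4 -> FAULT, evict 3, frames=[1,4,2] (faults so far: 8)
  step 14: ref 3 -> FAULT, evict 1, frames=[3,4,2] (faults so far: 9)
  LRU total faults: 9
--- Optimal ---
  step 0: ref 3 -> FAULT, frames=[3,-,-] (faults so far: 1)
  step 1: ref 1 -> FAULT, frames=[3,1,-] (faults so far: 2)
  step 2: ref 4 -> FAULT, frames=[3,1,4] (faults so far: 3)
  step 3: ref 1 -> HIT, frames=[3,1,4] (faults so far: 3)
  step 4: ref 2 -> FAULT, evict 1, frames=[3,2,4] (faults so far: 4)
  step 5: ref 4 -> HIT, frames=[3,2,4] (faults so far: 4)
  step 6: ref 2 -> HIT, frames=[3,2,4] (faults so far: 4)
  step 7: ref 4 -> HIT, frames=[3,2,4] (faults so far: 4)
  step 8: ref 3 -> HIT, frames=[3,2,4] (faults so far: 4)
  step 9: ref 3 -> HIT, frames=[3,2,4] (faults so far: 4)
  step 10: ref 3 -> HIT, frames=[3,2,4] (faults so far: 4)
  step 11: ref 1 -> FAULT, evict 3, frames=[1,2,4] (faults so far: 5)
  step 12: ref 2 -> HIT, frames=[1,2,4] (faults so far: 5)
  step 13: ref 4 -> HIT, frames=[1,2,4] (faults so far: 5)
  step 14: ref 3 -> FAULT, evict 1, frames=[3,2,4] (faults so far: 6)
  Optimal total faults: 6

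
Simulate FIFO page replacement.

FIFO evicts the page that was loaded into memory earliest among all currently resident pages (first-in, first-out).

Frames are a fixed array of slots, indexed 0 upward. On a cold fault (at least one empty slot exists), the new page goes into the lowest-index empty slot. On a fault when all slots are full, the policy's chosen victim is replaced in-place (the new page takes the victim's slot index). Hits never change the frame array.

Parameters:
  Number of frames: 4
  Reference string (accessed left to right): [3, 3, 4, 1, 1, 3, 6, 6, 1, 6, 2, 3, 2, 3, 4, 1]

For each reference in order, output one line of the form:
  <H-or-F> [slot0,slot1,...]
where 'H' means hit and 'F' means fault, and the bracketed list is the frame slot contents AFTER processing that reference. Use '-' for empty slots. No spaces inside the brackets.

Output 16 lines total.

F [3,-,-,-]
H [3,-,-,-]
F [3,4,-,-]
F [3,4,1,-]
H [3,4,1,-]
H [3,4,1,-]
F [3,4,1,6]
H [3,4,1,6]
H [3,4,1,6]
H [3,4,1,6]
F [2,4,1,6]
F [2,3,1,6]
H [2,3,1,6]
H [2,3,1,6]
F [2,3,4,6]
F [2,3,4,1]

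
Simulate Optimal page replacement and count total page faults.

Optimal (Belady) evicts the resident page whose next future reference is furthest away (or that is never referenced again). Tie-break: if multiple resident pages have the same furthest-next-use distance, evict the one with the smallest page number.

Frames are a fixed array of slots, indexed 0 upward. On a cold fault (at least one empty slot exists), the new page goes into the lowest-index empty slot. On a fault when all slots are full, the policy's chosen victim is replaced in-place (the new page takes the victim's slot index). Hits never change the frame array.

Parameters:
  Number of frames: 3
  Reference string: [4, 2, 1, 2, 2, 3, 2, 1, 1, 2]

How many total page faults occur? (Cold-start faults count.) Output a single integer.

Answer: 4

Derivation:
Step 0: ref 4 → FAULT, frames=[4,-,-]
Step 1: ref 2 → FAULT, frames=[4,2,-]
Step 2: ref 1 → FAULT, frames=[4,2,1]
Step 3: ref 2 → HIT, frames=[4,2,1]
Step 4: ref 2 → HIT, frames=[4,2,1]
Step 5: ref 3 → FAULT (evict 4), frames=[3,2,1]
Step 6: ref 2 → HIT, frames=[3,2,1]
Step 7: ref 1 → HIT, frames=[3,2,1]
Step 8: ref 1 → HIT, frames=[3,2,1]
Step 9: ref 2 → HIT, frames=[3,2,1]
Total faults: 4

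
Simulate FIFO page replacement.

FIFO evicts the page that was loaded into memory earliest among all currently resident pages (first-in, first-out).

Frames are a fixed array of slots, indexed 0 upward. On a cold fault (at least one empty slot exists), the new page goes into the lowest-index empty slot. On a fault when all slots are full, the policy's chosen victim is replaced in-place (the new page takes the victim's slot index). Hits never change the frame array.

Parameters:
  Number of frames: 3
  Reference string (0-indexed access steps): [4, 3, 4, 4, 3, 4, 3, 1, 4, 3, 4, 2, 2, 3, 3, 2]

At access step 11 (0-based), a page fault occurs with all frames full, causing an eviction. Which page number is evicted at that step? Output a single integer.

Step 0: ref 4 -> FAULT, frames=[4,-,-]
Step 1: ref 3 -> FAULT, frames=[4,3,-]
Step 2: ref 4 -> HIT, frames=[4,3,-]
Step 3: ref 4 -> HIT, frames=[4,3,-]
Step 4: ref 3 -> HIT, frames=[4,3,-]
Step 5: ref 4 -> HIT, frames=[4,3,-]
Step 6: ref 3 -> HIT, frames=[4,3,-]
Step 7: ref 1 -> FAULT, frames=[4,3,1]
Step 8: ref 4 -> HIT, frames=[4,3,1]
Step 9: ref 3 -> HIT, frames=[4,3,1]
Step 10: ref 4 -> HIT, frames=[4,3,1]
Step 11: ref 2 -> FAULT, evict 4, frames=[2,3,1]
At step 11: evicted page 4

Answer: 4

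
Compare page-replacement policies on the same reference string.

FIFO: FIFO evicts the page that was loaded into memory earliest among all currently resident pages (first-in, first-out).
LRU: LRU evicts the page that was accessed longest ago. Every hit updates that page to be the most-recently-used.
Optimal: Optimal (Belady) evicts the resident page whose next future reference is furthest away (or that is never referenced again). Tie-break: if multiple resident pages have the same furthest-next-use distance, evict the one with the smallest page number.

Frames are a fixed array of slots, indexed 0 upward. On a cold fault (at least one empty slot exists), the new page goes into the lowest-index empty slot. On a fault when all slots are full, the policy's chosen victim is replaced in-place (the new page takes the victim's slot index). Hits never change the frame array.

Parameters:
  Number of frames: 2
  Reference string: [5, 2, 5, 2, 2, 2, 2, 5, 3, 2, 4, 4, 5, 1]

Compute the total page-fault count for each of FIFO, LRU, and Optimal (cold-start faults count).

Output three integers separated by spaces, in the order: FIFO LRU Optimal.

--- FIFO ---
  step 0: ref 5 -> FAULT, frames=[5,-] (faults so far: 1)
  step 1: ref 2 -> FAULT, frames=[5,2] (faults so far: 2)
  step 2: ref 5 -> HIT, frames=[5,2] (faults so far: 2)
  step 3: ref 2 -> HIT, frames=[5,2] (faults so far: 2)
  step 4: ref 2 -> HIT, frames=[5,2] (faults so far: 2)
  step 5: ref 2 -> HIT, frames=[5,2] (faults so far: 2)
  step 6: ref 2 -> HIT, frames=[5,2] (faults so far: 2)
  step 7: ref 5 -> HIT, frames=[5,2] (faults so far: 2)
  step 8: ref 3 -> FAULT, evict 5, frames=[3,2] (faults so far: 3)
  step 9: ref 2 -> HIT, frames=[3,2] (faults so far: 3)
  step 10: ref 4 -> FAULT, evict 2, frames=[3,4] (faults so far: 4)
  step 11: ref 4 -> HIT, frames=[3,4] (faults so far: 4)
  step 12: ref 5 -> FAULT, evict 3, frames=[5,4] (faults so far: 5)
  step 13: ref 1 -> FAULT, evict 4, frames=[5,1] (faults so far: 6)
  FIFO total faults: 6
--- LRU ---
  step 0: ref 5 -> FAULT, frames=[5,-] (faults so far: 1)
  step 1: ref 2 -> FAULT, frames=[5,2] (faults so far: 2)
  step 2: ref 5 -> HIT, frames=[5,2] (faults so far: 2)
  step 3: ref 2 -> HIT, frames=[5,2] (faults so far: 2)
  step 4: ref 2 -> HIT, frames=[5,2] (faults so far: 2)
  step 5: ref 2 -> HIT, frames=[5,2] (faults so far: 2)
  step 6: ref 2 -> HIT, frames=[5,2] (faults so far: 2)
  step 7: ref 5 -> HIT, frames=[5,2] (faults so far: 2)
  step 8: ref 3 -> FAULT, evict 2, frames=[5,3] (faults so far: 3)
  step 9: ref 2 -> FAULT, evict 5, frames=[2,3] (faults so far: 4)
  step 10: ref 4 -> FAULT, evict 3, frames=[2,4] (faults so far: 5)
  step 11: ref 4 -> HIT, frames=[2,4] (faults so far: 5)
  step 12: ref 5 -> FAULT, evict 2, frames=[5,4] (faults so far: 6)
  step 13: ref 1 -> FAULT, evict 4, frames=[5,1] (faults so far: 7)
  LRU total faults: 7
--- Optimal ---
  step 0: ref 5 -> FAULT, frames=[5,-] (faults so far: 1)
  step 1: ref 2 -> FAULT, frames=[5,2] (faults so far: 2)
  step 2: ref 5 -> HIT, frames=[5,2] (faults so far: 2)
  step 3: ref 2 -> HIT, frames=[5,2] (faults so far: 2)
  step 4: ref 2 -> HIT, frames=[5,2] (faults so far: 2)
  step 5: ref 2 -> HIT, frames=[5,2] (faults so far: 2)
  step 6: ref 2 -> HIT, frames=[5,2] (faults so far: 2)
  step 7: ref 5 -> HIT, frames=[5,2] (faults so far: 2)
  step 8: ref 3 -> FAULT, evict 5, frames=[3,2] (faults so far: 3)
  step 9: ref 2 -> HIT, frames=[3,2] (faults so far: 3)
  step 10: ref 4 -> FAULT, evict 2, frames=[3,4] (faults so far: 4)
  step 11: ref 4 -> HIT, frames=[3,4] (faults so far: 4)
  step 12: ref 5 -> FAULT, evict 3, frames=[5,4] (faults so far: 5)
  step 13: ref 1 -> FAULT, evict 4, frames=[5,1] (faults so far: 6)
  Optimal total faults: 6

Answer: 6 7 6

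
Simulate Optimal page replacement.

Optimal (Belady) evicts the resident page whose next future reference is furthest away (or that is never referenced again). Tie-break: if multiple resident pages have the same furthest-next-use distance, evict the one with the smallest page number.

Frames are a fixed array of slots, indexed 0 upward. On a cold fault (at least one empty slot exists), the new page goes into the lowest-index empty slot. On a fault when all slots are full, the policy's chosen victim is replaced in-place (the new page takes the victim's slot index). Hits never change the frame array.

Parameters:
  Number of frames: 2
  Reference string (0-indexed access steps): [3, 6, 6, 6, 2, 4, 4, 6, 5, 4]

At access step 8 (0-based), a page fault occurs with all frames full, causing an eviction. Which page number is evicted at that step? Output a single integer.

Answer: 6

Derivation:
Step 0: ref 3 -> FAULT, frames=[3,-]
Step 1: ref 6 -> FAULT, frames=[3,6]
Step 2: ref 6 -> HIT, frames=[3,6]
Step 3: ref 6 -> HIT, frames=[3,6]
Step 4: ref 2 -> FAULT, evict 3, frames=[2,6]
Step 5: ref 4 -> FAULT, evict 2, frames=[4,6]
Step 6: ref 4 -> HIT, frames=[4,6]
Step 7: ref 6 -> HIT, frames=[4,6]
Step 8: ref 5 -> FAULT, evict 6, frames=[4,5]
At step 8: evicted page 6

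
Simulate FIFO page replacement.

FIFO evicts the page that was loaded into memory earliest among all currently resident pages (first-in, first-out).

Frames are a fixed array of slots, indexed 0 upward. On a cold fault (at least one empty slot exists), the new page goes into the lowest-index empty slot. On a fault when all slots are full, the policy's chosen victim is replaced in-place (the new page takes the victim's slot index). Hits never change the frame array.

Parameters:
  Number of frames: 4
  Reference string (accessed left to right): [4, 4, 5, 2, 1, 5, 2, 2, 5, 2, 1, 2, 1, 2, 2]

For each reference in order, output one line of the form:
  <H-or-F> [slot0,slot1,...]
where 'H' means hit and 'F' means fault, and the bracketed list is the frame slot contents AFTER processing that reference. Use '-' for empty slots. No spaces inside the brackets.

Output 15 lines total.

F [4,-,-,-]
H [4,-,-,-]
F [4,5,-,-]
F [4,5,2,-]
F [4,5,2,1]
H [4,5,2,1]
H [4,5,2,1]
H [4,5,2,1]
H [4,5,2,1]
H [4,5,2,1]
H [4,5,2,1]
H [4,5,2,1]
H [4,5,2,1]
H [4,5,2,1]
H [4,5,2,1]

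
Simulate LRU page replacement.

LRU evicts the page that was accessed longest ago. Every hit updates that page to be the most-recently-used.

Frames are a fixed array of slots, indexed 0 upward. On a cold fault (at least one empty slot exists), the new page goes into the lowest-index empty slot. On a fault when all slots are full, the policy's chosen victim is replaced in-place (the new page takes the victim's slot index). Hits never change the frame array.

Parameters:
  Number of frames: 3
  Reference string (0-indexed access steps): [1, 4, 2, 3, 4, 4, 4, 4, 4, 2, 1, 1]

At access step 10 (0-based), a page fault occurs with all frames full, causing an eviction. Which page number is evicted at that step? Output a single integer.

Step 0: ref 1 -> FAULT, frames=[1,-,-]
Step 1: ref 4 -> FAULT, frames=[1,4,-]
Step 2: ref 2 -> FAULT, frames=[1,4,2]
Step 3: ref 3 -> FAULT, evict 1, frames=[3,4,2]
Step 4: ref 4 -> HIT, frames=[3,4,2]
Step 5: ref 4 -> HIT, frames=[3,4,2]
Step 6: ref 4 -> HIT, frames=[3,4,2]
Step 7: ref 4 -> HIT, frames=[3,4,2]
Step 8: ref 4 -> HIT, frames=[3,4,2]
Step 9: ref 2 -> HIT, frames=[3,4,2]
Step 10: ref 1 -> FAULT, evict 3, frames=[1,4,2]
At step 10: evicted page 3

Answer: 3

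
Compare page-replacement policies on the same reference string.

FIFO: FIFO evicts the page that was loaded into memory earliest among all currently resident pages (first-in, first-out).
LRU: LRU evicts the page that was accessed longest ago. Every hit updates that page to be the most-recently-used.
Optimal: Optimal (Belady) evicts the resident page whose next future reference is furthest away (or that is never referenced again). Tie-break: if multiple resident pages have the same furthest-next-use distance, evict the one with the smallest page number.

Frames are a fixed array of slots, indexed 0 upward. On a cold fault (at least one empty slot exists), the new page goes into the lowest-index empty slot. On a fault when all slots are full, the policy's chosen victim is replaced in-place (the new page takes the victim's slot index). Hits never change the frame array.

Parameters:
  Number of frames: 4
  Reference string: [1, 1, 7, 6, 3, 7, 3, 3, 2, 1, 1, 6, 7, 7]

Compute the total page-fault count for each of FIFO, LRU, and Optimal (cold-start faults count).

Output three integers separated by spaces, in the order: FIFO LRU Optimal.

Answer: 7 8 5

Derivation:
--- FIFO ---
  step 0: ref 1 -> FAULT, frames=[1,-,-,-] (faults so far: 1)
  step 1: ref 1 -> HIT, frames=[1,-,-,-] (faults so far: 1)
  step 2: ref 7 -> FAULT, frames=[1,7,-,-] (faults so far: 2)
  step 3: ref 6 -> FAULT, frames=[1,7,6,-] (faults so far: 3)
  step 4: ref 3 -> FAULT, frames=[1,7,6,3] (faults so far: 4)
  step 5: ref 7 -> HIT, frames=[1,7,6,3] (faults so far: 4)
  step 6: ref 3 -> HIT, frames=[1,7,6,3] (faults so far: 4)
  step 7: ref 3 -> HIT, frames=[1,7,6,3] (faults so far: 4)
  step 8: ref 2 -> FAULT, evict 1, frames=[2,7,6,3] (faults so far: 5)
  step 9: ref 1 -> FAULT, evict 7, frames=[2,1,6,3] (faults so far: 6)
  step 10: ref 1 -> HIT, frames=[2,1,6,3] (faults so far: 6)
  step 11: ref 6 -> HIT, frames=[2,1,6,3] (faults so far: 6)
  step 12: ref 7 -> FAULT, evict 6, frames=[2,1,7,3] (faults so far: 7)
  step 13: ref 7 -> HIT, frames=[2,1,7,3] (faults so far: 7)
  FIFO total faults: 7
--- LRU ---
  step 0: ref 1 -> FAULT, frames=[1,-,-,-] (faults so far: 1)
  step 1: ref 1 -> HIT, frames=[1,-,-,-] (faults so far: 1)
  step 2: ref 7 -> FAULT, frames=[1,7,-,-] (faults so far: 2)
  step 3: ref 6 -> FAULT, frames=[1,7,6,-] (faults so far: 3)
  step 4: ref 3 -> FAULT, frames=[1,7,6,3] (faults so far: 4)
  step 5: ref 7 -> HIT, frames=[1,7,6,3] (faults so far: 4)
  step 6: ref 3 -> HIT, frames=[1,7,6,3] (faults so far: 4)
  step 7: ref 3 -> HIT, frames=[1,7,6,3] (faults so far: 4)
  step 8: ref 2 -> FAULT, evict 1, frames=[2,7,6,3] (faults so far: 5)
  step 9: ref 1 -> FAULT, evict 6, frames=[2,7,1,3] (faults so far: 6)
  step 10: ref 1 -> HIT, frames=[2,7,1,3] (faults so far: 6)
  step 11: ref 6 -> FAULT, evict 7, frames=[2,6,1,3] (faults so far: 7)
  step 12: ref 7 -> FAULT, evict 3, frames=[2,6,1,7] (faults so far: 8)
  step 13: ref 7 -> HIT, frames=[2,6,1,7] (faults so far: 8)
  LRU total faults: 8
--- Optimal ---
  step 0: ref 1 -> FAULT, frames=[1,-,-,-] (faults so far: 1)
  step 1: ref 1 -> HIT, frames=[1,-,-,-] (faults so far: 1)
  step 2: ref 7 -> FAULT, frames=[1,7,-,-] (faults so far: 2)
  step 3: ref 6 -> FAULT, frames=[1,7,6,-] (faults so far: 3)
  step 4: ref 3 -> FAULT, frames=[1,7,6,3] (faults so far: 4)
  step 5: ref 7 -> HIT, frames=[1,7,6,3] (faults so far: 4)
  step 6: ref 3 -> HIT, frames=[1,7,6,3] (faults so far: 4)
  step 7: ref 3 -> HIT, frames=[1,7,6,3] (faults so far: 4)
  step 8: ref 2 -> FAULT, evict 3, frames=[1,7,6,2] (faults so far: 5)
  step 9: ref 1 -> HIT, frames=[1,7,6,2] (faults so far: 5)
  step 10: ref 1 -> HIT, frames=[1,7,6,2] (faults so far: 5)
  step 11: ref 6 -> HIT, frames=[1,7,6,2] (faults so far: 5)
  step 12: ref 7 -> HIT, frames=[1,7,6,2] (faults so far: 5)
  step 13: ref 7 -> HIT, frames=[1,7,6,2] (faults so far: 5)
  Optimal total faults: 5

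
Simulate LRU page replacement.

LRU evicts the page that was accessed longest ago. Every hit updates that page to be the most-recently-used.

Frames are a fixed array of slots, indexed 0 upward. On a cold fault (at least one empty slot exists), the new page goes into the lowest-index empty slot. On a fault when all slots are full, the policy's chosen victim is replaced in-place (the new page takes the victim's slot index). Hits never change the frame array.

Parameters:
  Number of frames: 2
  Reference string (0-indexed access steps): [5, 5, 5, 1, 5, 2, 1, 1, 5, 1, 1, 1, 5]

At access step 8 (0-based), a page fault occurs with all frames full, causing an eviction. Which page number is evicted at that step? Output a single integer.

Answer: 2

Derivation:
Step 0: ref 5 -> FAULT, frames=[5,-]
Step 1: ref 5 -> HIT, frames=[5,-]
Step 2: ref 5 -> HIT, frames=[5,-]
Step 3: ref 1 -> FAULT, frames=[5,1]
Step 4: ref 5 -> HIT, frames=[5,1]
Step 5: ref 2 -> FAULT, evict 1, frames=[5,2]
Step 6: ref 1 -> FAULT, evict 5, frames=[1,2]
Step 7: ref 1 -> HIT, frames=[1,2]
Step 8: ref 5 -> FAULT, evict 2, frames=[1,5]
At step 8: evicted page 2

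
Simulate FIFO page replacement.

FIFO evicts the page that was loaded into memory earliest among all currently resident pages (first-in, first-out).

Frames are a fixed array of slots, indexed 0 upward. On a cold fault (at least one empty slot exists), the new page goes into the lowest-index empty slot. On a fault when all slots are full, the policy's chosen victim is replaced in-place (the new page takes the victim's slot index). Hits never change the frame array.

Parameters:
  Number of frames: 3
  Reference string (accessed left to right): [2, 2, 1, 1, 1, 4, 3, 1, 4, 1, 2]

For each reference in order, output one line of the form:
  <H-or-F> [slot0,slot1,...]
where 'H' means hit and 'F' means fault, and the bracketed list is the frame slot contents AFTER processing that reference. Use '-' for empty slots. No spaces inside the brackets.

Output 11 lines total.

F [2,-,-]
H [2,-,-]
F [2,1,-]
H [2,1,-]
H [2,1,-]
F [2,1,4]
F [3,1,4]
H [3,1,4]
H [3,1,4]
H [3,1,4]
F [3,2,4]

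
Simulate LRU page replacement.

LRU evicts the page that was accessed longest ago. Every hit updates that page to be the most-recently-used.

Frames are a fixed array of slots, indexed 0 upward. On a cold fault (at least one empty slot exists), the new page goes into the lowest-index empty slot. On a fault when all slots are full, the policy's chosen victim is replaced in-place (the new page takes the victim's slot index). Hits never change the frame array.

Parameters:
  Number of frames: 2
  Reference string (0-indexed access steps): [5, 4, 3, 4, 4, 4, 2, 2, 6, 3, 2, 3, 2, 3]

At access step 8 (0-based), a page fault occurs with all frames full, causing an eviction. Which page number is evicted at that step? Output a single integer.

Step 0: ref 5 -> FAULT, frames=[5,-]
Step 1: ref 4 -> FAULT, frames=[5,4]
Step 2: ref 3 -> FAULT, evict 5, frames=[3,4]
Step 3: ref 4 -> HIT, frames=[3,4]
Step 4: ref 4 -> HIT, frames=[3,4]
Step 5: ref 4 -> HIT, frames=[3,4]
Step 6: ref 2 -> FAULT, evict 3, frames=[2,4]
Step 7: ref 2 -> HIT, frames=[2,4]
Step 8: ref 6 -> FAULT, evict 4, frames=[2,6]
At step 8: evicted page 4

Answer: 4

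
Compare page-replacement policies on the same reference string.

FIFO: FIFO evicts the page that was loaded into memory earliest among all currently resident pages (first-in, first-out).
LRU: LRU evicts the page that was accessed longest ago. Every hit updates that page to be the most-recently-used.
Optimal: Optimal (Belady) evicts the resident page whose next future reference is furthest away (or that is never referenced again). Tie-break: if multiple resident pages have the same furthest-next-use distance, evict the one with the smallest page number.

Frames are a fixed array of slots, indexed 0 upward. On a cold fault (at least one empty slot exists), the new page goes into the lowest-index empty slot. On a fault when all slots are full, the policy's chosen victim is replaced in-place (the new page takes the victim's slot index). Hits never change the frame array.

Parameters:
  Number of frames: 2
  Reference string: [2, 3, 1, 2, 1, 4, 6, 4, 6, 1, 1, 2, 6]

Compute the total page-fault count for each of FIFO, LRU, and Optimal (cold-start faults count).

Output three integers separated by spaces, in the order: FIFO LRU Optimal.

--- FIFO ---
  step 0: ref 2 -> FAULT, frames=[2,-] (faults so far: 1)
  step 1: ref 3 -> FAULT, frames=[2,3] (faults so far: 2)
  step 2: ref 1 -> FAULT, evict 2, frames=[1,3] (faults so far: 3)
  step 3: ref 2 -> FAULT, evict 3, frames=[1,2] (faults so far: 4)
  step 4: ref 1 -> HIT, frames=[1,2] (faults so far: 4)
  step 5: ref 4 -> FAULT, evict 1, frames=[4,2] (faults so far: 5)
  step 6: ref 6 -> FAULT, evict 2, frames=[4,6] (faults so far: 6)
  step 7: ref 4 -> HIT, frames=[4,6] (faults so far: 6)
  step 8: ref 6 -> HIT, frames=[4,6] (faults so far: 6)
  step 9: ref 1 -> FAULT, evict 4, frames=[1,6] (faults so far: 7)
  step 10: ref 1 -> HIT, frames=[1,6] (faults so far: 7)
  step 11: ref 2 -> FAULT, evict 6, frames=[1,2] (faults so far: 8)
  step 12: ref 6 -> FAULT, evict 1, frames=[6,2] (faults so far: 9)
  FIFO total faults: 9
--- LRU ---
  step 0: ref 2 -> FAULT, frames=[2,-] (faults so far: 1)
  step 1: ref 3 -> FAULT, frames=[2,3] (faults so far: 2)
  step 2: ref 1 -> FAULT, evict 2, frames=[1,3] (faults so far: 3)
  step 3: ref 2 -> FAULT, evict 3, frames=[1,2] (faults so far: 4)
  step 4: ref 1 -> HIT, frames=[1,2] (faults so far: 4)
  step 5: ref 4 -> FAULT, evict 2, frames=[1,4] (faults so far: 5)
  step 6: ref 6 -> FAULT, evict 1, frames=[6,4] (faults so far: 6)
  step 7: ref 4 -> HIT, frames=[6,4] (faults so far: 6)
  step 8: ref 6 -> HIT, frames=[6,4] (faults so far: 6)
  step 9: ref 1 -> FAULT, evict 4, frames=[6,1] (faults so far: 7)
  step 10: ref 1 -> HIT, frames=[6,1] (faults so far: 7)
  step 11: ref 2 -> FAULT, evict 6, frames=[2,1] (faults so far: 8)
  step 12: ref 6 -> FAULT, evict 1, frames=[2,6] (faults so far: 9)
  LRU total faults: 9
--- Optimal ---
  step 0: ref 2 -> FAULT, frames=[2,-] (faults so far: 1)
  step 1: ref 3 -> FAULT, frames=[2,3] (faults so far: 2)
  step 2: ref 1 -> FAULT, evict 3, frames=[2,1] (faults so far: 3)
  step 3: ref 2 -> HIT, frames=[2,1] (faults so far: 3)
  step 4: ref 1 -> HIT, frames=[2,1] (faults so far: 3)
  step 5: ref 4 -> FAULT, evict 2, frames=[4,1] (faults so far: 4)
  step 6: ref 6 -> FAULT, evict 1, frames=[4,6] (faults so far: 5)
  step 7: ref 4 -> HIT, frames=[4,6] (faults so far: 5)
  step 8: ref 6 -> HIT, frames=[4,6] (faults so far: 5)
  step 9: ref 1 -> FAULT, evict 4, frames=[1,6] (faults so far: 6)
  step 10: ref 1 -> HIT, frames=[1,6] (faults so far: 6)
  step 11: ref 2 -> FAULT, evict 1, frames=[2,6] (faults so far: 7)
  step 12: ref 6 -> HIT, frames=[2,6] (faults so far: 7)
  Optimal total faults: 7

Answer: 9 9 7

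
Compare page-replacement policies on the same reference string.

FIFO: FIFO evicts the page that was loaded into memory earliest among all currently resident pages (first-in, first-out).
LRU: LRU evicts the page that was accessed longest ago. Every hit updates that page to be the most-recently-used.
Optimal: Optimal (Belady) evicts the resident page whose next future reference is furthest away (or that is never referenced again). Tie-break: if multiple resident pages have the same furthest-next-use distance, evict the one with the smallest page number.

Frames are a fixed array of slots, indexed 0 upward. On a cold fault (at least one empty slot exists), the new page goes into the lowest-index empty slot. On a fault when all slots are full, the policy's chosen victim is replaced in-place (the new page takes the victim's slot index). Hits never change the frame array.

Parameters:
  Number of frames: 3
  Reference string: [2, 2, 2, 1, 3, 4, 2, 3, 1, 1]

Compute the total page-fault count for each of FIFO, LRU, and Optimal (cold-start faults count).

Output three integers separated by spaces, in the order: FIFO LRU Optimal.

--- FIFO ---
  step 0: ref 2 -> FAULT, frames=[2,-,-] (faults so far: 1)
  step 1: ref 2 -> HIT, frames=[2,-,-] (faults so far: 1)
  step 2: ref 2 -> HIT, frames=[2,-,-] (faults so far: 1)
  step 3: ref 1 -> FAULT, frames=[2,1,-] (faults so far: 2)
  step 4: ref 3 -> FAULT, frames=[2,1,3] (faults so far: 3)
  step 5: ref 4 -> FAULT, evict 2, frames=[4,1,3] (faults so far: 4)
  step 6: ref 2 -> FAULT, evict 1, frames=[4,2,3] (faults so far: 5)
  step 7: ref 3 -> HIT, frames=[4,2,3] (faults so far: 5)
  step 8: ref 1 -> FAULT, evict 3, frames=[4,2,1] (faults so far: 6)
  step 9: ref 1 -> HIT, frames=[4,2,1] (faults so far: 6)
  FIFO total faults: 6
--- LRU ---
  step 0: ref 2 -> FAULT, frames=[2,-,-] (faults so far: 1)
  step 1: ref 2 -> HIT, frames=[2,-,-] (faults so far: 1)
  step 2: ref 2 -> HIT, frames=[2,-,-] (faults so far: 1)
  step 3: ref 1 -> FAULT, frames=[2,1,-] (faults so far: 2)
  step 4: ref 3 -> FAULT, frames=[2,1,3] (faults so far: 3)
  step 5: ref 4 -> FAULT, evict 2, frames=[4,1,3] (faults so far: 4)
  step 6: ref 2 -> FAULT, evict 1, frames=[4,2,3] (faults so far: 5)
  step 7: ref 3 -> HIT, frames=[4,2,3] (faults so far: 5)
  step 8: ref 1 -> FAULT, evict 4, frames=[1,2,3] (faults so far: 6)
  step 9: ref 1 -> HIT, frames=[1,2,3] (faults so far: 6)
  LRU total faults: 6
--- Optimal ---
  step 0: ref 2 -> FAULT, frames=[2,-,-] (faults so far: 1)
  step 1: ref 2 -> HIT, frames=[2,-,-] (faults so far: 1)
  step 2: ref 2 -> HIT, frames=[2,-,-] (faults so far: 1)
  step 3: ref 1 -> FAULT, frames=[2,1,-] (faults so far: 2)
  step 4: ref 3 -> FAULT, frames=[2,1,3] (faults so far: 3)
  step 5: ref 4 -> FAULT, evict 1, frames=[2,4,3] (faults so far: 4)
  step 6: ref 2 -> HIT, frames=[2,4,3] (faults so far: 4)
  step 7: ref 3 -> HIT, frames=[2,4,3] (faults so far: 4)
  step 8: ref 1 -> FAULT, evict 2, frames=[1,4,3] (faults so far: 5)
  step 9: ref 1 -> HIT, frames=[1,4,3] (faults so far: 5)
  Optimal total faults: 5

Answer: 6 6 5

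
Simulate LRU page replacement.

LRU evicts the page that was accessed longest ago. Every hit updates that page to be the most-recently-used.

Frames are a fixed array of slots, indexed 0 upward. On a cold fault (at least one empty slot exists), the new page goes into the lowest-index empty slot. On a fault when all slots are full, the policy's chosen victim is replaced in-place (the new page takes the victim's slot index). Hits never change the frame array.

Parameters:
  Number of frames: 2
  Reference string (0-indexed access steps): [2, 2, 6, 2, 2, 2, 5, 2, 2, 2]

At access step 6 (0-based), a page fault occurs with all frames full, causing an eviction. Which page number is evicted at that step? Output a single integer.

Answer: 6

Derivation:
Step 0: ref 2 -> FAULT, frames=[2,-]
Step 1: ref 2 -> HIT, frames=[2,-]
Step 2: ref 6 -> FAULT, frames=[2,6]
Step 3: ref 2 -> HIT, frames=[2,6]
Step 4: ref 2 -> HIT, frames=[2,6]
Step 5: ref 2 -> HIT, frames=[2,6]
Step 6: ref 5 -> FAULT, evict 6, frames=[2,5]
At step 6: evicted page 6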